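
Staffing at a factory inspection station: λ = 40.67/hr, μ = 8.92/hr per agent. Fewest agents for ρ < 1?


Stability requires cμ > λ ⇔ c > λ/μ.
λ/μ = 40.67/8.92 = 4.5594
Minimum integer c = ⌊4.5594⌋ + 1 = 5
Check: 5·8.92 = 44.60 > 40.67, while 4·8.92 = 35.68 ≤ 40.67

Final: 5 servers


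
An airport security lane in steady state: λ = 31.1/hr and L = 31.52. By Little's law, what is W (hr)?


W = L/λ = 31.52/31.1 = 1.0135 hr

Final: 1.0135 hr


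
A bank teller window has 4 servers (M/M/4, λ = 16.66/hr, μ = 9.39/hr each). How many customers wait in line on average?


a = λ/μ = 1.7742; ρ = a/4 = 0.4436
P₀ = 0.166085
Lq = P₀·a^c·ρ / (c!·(1−ρ)²) = 0.166085·9.90918·0.4436/(24·0.30963)
= 0.09823

Final: 0.09823


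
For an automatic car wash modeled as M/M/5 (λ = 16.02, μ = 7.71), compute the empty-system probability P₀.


a = λ/μ = 16.02/7.71 = 2.0778; ρ = a/c = 0.4156
Σ_{k=0}^{4} a^k/k! (terms k=0..4) = 1.00000 + 2.07782 + 2.15867 + 1.49511 + 0.77664 = 7.50824
Tail: a^5/(5!(1−ρ)) = 38.72939/(120·0.5844) = 0.55223
P₀ = 1/(7.50824 + 0.55223) = 1/8.06048 = 0.124062

Final: 0.124062


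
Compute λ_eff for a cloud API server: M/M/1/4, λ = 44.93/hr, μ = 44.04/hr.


ρ = 1.0202; P_K = (1−ρ)ρ^4/(1−ρ^5) = 0.208082
λ_eff = λ(1 − P_K) = 44.93·(1 − 0.208082) = 44.93·0.791918 = 35.5809 /hr

Final: 35.5809 /hr


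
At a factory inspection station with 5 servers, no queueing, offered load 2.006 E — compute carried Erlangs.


B(5,2.006) = 0.037036 (Erlang-B)
Carried load = a(1 − B) = 2.006·(1 − 0.037036) = 2.006·0.962964 = 1.9317 E

Final: 1.9317 Erlangs


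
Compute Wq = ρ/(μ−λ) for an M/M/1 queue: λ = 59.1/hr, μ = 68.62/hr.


ρ = 59.1/68.62 = 0.8613
Wq = ρ/(μ−λ) = 0.8613/(68.62 − 59.1) = 0.8613/9.52 = 0.09047 hr

Final: 0.09047 hr


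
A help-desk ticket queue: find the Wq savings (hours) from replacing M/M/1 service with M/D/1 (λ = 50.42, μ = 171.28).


ρ = 50.42/171.28 = 0.2944
Wq(M/M/1) = ρ/(μ−λ) = 0.2944/120.86 = 0.002436 hr
Wq(M/D/1) = ρ/(2(μ−λ)) = 0.001218 hr
Savings = 0.002436 − 0.001218 = 0.001218 hr

Final: 0.001218 hr


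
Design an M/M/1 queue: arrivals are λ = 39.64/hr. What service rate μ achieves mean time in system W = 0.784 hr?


W = 1/(μ−λ) ⇒ μ − λ = 1/W = 1/0.784 = 1.2755
μ = λ + 1/W = 39.64 + 1.2755 = 40.9155 per hr

Final: 40.9155 /hr


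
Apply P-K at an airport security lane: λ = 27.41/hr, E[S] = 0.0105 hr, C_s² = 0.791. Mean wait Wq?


ρ = λ·E[S] = 27.41·0.0105 = 0.2878
E[S²] = E[S]²(1+C_s²) = 0.0105²·(1+0.791) = 0.0001975
Wq = λ·E[S²]/(2(1−ρ)) = 27.41·0.0001975/(2·0.7122) = 0.003800 hr

Final: 0.003800 hr


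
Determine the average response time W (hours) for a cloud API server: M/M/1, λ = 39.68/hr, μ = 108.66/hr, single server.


W = 1/(μ−λ) = 1/(108.66 − 39.68) = 1/68.98 = 0.01450 hr

Final: 0.01450 hr


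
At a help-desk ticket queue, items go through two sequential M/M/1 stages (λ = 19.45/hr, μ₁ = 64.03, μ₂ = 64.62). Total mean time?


Each node sees arrival rate λ = 19.45/hr (tandem ⇒ throughput preserved).
W₁ = 1/(μ₁−λ) = 1/(64.03−19.45) = 0.02243 hr
W₂ = 1/(μ₂−λ) = 1/(64.62−19.45) = 0.02214 hr
W_total = W₁ + W₂ = 0.02243 + 0.02214 = 0.04457 hr

Final: 0.04457 hr


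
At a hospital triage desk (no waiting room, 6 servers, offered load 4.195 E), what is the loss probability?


B(c,a) = (a^c/c!) / Σ_{k=0}^{c} a^k/k!
a^6/6! = 7.569362
Σ terms (k=0..6): 1.00000 + 4.19500 + 8.79901 + 12.30395 + 12.90377 + 10.82626 + 7.56936 = 57.597361
B = 7.569362/57.597361 = 0.131419

Final: 0.131419


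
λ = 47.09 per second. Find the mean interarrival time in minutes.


Mean interarrival time = 1/λ = 1/47.09 second = 0.02124 second
In minutes: 0.02124 × 0.0166667 = 0.0003539 min

Final: 0.0003539 min


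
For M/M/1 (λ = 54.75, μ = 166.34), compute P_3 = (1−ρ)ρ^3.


ρ = 54.75/166.34 = 0.3291
P_n = (1−ρ)·ρ^n = (1 − 0.3291)·0.3291^3 = 0.6709·0.035658 = 0.023922

Final: 0.023922


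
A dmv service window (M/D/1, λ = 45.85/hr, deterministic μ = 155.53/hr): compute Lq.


ρ = 45.85/155.53 = 0.2948
M/D/1: Lq = ρ²/(2(1−ρ)) = 0.08691/(2·0.7052) = 0.06162

Final: 0.06162


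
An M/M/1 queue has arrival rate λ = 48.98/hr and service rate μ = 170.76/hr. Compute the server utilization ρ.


ρ = λ/μ = 48.98/170.76 = 0.2868

Final: 0.2868


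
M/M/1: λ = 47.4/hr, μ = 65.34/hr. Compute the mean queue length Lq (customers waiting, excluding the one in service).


ρ = 47.4/65.34 = 0.7254
Lq = ρ²/(1−ρ) = 0.5263/0.2746 = 1.9167

Final: 1.9167


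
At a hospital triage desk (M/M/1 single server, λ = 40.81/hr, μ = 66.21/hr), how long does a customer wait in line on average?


ρ = 40.81/66.21 = 0.6164
Wq = ρ/(μ−λ) = 0.6164/(66.21 − 40.81) = 0.6164/25.40 = 0.02427 hr

Final: 0.02427 hr


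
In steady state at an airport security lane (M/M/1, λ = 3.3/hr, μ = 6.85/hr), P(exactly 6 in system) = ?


ρ = 3.3/6.85 = 0.4818
P_n = (1−ρ)·ρ^n = (1 − 0.4818)·0.4818^6 = 0.5182·0.012501 = 0.006479

Final: 0.006479


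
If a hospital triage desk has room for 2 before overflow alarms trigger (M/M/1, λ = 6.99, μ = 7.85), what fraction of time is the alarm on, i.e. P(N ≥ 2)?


ρ = 6.99/7.85 = 0.8904
P(N ≥ n) = ρ^n = 0.8904^2 = 0.792894

Final: 0.792894


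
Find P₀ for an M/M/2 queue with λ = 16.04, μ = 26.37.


a = λ/μ = 16.04/26.37 = 0.6083; ρ = a/c = 0.3041
Σ_{k=0}^{1} a^k/k! (terms k=0..1) = 1.00000 + 0.60827 = 1.60827
Tail: a^2/(2!(1−ρ)) = 0.36999/(2·0.6959) = 0.26585
P₀ = 1/(1.60827 + 0.26585) = 1/1.87411 = 0.533585

Final: 0.533585


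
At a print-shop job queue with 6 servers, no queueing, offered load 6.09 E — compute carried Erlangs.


B(6,6.09) = 0.271210 (Erlang-B)
Carried load = a(1 − B) = 6.09·(1 − 0.271210) = 6.09·0.728790 = 4.4383 E

Final: 4.4383 Erlangs


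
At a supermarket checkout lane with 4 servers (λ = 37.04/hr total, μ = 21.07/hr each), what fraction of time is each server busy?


ρ = λ/(cμ) = 37.04/(4·21.07) = 37.04/84.28 = 0.4395

Final: 0.4395


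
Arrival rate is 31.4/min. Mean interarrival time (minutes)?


Mean interarrival time = 1/λ = 1/31.4 minute = 0.03185 minute
In minutes: 0.03185 × 1 = 0.03185 min

Final: 0.03185 min


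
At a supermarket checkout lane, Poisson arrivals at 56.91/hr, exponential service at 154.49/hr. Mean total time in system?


W = 1/(μ−λ) = 1/(154.49 − 56.91) = 1/97.58 = 0.01025 hr

Final: 0.01025 hr


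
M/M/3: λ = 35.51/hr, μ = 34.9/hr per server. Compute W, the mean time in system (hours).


a = 1.0175; ρ = 0.3392; P₀ = 0.357045
Lq = P₀·a^c·ρ/(c!(1−ρ)²) = 0.04868
Wq = Lq/λ = 0.04868/35.51 = 0.001371 hr
W = Wq + 1/μ = 0.001371 + 0.02865 = 0.03002 hr

Final: 0.03002 hr


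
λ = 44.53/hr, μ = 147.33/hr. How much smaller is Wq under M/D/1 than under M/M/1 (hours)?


ρ = 44.53/147.33 = 0.3022
Wq(M/M/1) = ρ/(μ−λ) = 0.3022/102.80 = 0.002940 hr
Wq(M/D/1) = ρ/(2(μ−λ)) = 0.001470 hr
Savings = 0.002940 − 0.001470 = 0.001470 hr

Final: 0.001470 hr


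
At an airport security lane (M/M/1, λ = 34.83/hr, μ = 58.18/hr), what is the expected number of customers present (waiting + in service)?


ρ = λ/μ = 34.83/58.18 = 0.5987
L = ρ/(1−ρ) = 0.5987/(1 − 0.5987) = 0.5987/0.4013 = 1.4916

Final: 1.4916


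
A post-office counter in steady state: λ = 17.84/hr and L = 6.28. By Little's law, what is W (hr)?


W = L/λ = 6.28/17.84 = 0.3520 hr

Final: 0.3520 hr


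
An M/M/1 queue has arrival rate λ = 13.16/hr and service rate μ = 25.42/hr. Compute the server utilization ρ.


ρ = λ/μ = 13.16/25.42 = 0.5177

Final: 0.5177


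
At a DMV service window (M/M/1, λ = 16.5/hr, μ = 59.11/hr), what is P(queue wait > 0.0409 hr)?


ρ = 16.5/59.11 = 0.2791
P(Wq > t) = ρ·e^{−(μ−λ)t} = 0.2791·e^{−1.7427}
= 0.2791·0.175039 = 0.048860

Final: 0.048860


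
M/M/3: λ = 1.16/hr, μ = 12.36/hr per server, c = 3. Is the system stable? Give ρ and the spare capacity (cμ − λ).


Total capacity cμ = 3·12.36 = 37.08/hr
ρ = λ/(cμ) = 1.16/37.08 = 0.03128
Stable ⇔ ρ < 1: YES
Spare capacity = cμ − λ = 37.08 − 1.16 = 35.92/hr

Final: ρ = 0.03128; stable; margin = 35.92/hr


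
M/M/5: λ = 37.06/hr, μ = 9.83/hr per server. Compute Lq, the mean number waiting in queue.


a = λ/μ = 3.7701; ρ = a/5 = 0.7540
P₀ = 0.018172
Lq = P₀·a^c·ρ / (c!·(1−ρ)²) = 0.018172·761.65708·0.7540/(120·0.06051)
= 1.43735

Final: 1.43735


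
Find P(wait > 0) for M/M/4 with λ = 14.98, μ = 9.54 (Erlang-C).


a = λ/μ = 1.5702; ρ = a/4 = 0.3926
P₀ = 0.205537 (from M/M/c formula)
C(c,a) = [a^c/(c!(1−ρ))]·P₀ = [6.07930/(24·0.6074)]·0.205537
= 0.41700·0.205537 = 0.085709

Final: 0.085709


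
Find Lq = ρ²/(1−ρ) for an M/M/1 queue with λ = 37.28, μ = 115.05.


ρ = 37.28/115.05 = 0.3240
Lq = ρ²/(1−ρ) = 0.1050/0.6760 = 0.1553

Final: 0.1553


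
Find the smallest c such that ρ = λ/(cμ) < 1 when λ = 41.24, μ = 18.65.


Stability requires cμ > λ ⇔ c > λ/μ.
λ/μ = 41.24/18.65 = 2.2113
Minimum integer c = ⌊2.2113⌋ + 1 = 3
Check: 3·18.65 = 55.95 > 41.24, while 2·18.65 = 37.30 ≤ 41.24

Final: 3 servers


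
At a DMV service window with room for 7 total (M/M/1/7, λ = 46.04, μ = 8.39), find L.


ρ = 46.04/8.39 = 5.4875
L = ρ[1 − (K+1)ρ^K + Kρ^(K+1)] / [(1−ρ)(1−ρ^(K+1))]
Numerator: 5.4875·(1 − 8·149835.071320 + 7·822217.721520) = 25005616.193459
Denominator: (-4.4875)·(-822216.721520) = 3689685.287871
L = 25005616.193459/3689685.287871 = 6.7772

Final: 6.7772


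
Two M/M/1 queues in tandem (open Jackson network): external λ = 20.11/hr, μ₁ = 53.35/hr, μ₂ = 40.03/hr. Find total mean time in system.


Each node sees arrival rate λ = 20.11/hr (tandem ⇒ throughput preserved).
W₁ = 1/(μ₁−λ) = 1/(53.35−20.11) = 0.03008 hr
W₂ = 1/(μ₂−λ) = 1/(40.03−20.11) = 0.05020 hr
W_total = W₁ + W₂ = 0.03008 + 0.05020 = 0.08029 hr

Final: 0.08029 hr


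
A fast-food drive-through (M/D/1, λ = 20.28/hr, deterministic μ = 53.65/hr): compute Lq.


ρ = 20.28/53.65 = 0.3780
M/D/1: Lq = ρ²/(2(1−ρ)) = 0.1429/(2·0.6220) = 0.11486

Final: 0.11486


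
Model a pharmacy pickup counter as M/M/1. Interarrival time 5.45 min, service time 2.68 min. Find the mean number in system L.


λ = 60/5.45 = 11.0092 /hr
μ = 60/2.68 = 22.3881 /hr
ρ = λ/μ = 11.0092/22.3881 = 0.4917
L = ρ/(1−ρ) = 0.4917/0.5083 = 0.9675

Final: 0.9675


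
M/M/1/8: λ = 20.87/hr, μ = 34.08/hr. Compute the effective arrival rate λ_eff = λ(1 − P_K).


ρ = 0.6124; P_K = (1−ρ)ρ^8/(1−ρ^9) = 0.007760
λ_eff = λ(1 − P_K) = 20.87·(1 − 0.007760) = 20.87·0.992240 = 20.7080 /hr

Final: 20.7080 /hr


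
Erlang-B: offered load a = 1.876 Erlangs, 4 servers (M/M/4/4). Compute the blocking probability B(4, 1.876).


B(c,a) = (a^c/c!) / Σ_{k=0}^{c} a^k/k!
a^4/4! = 0.516084
Σ terms (k=0..4): 1.00000 + 1.87600 + 1.75969 + 1.10039 + 0.51608 = 6.252163
B = 0.516084/6.252163 = 0.082545

Final: 0.082545


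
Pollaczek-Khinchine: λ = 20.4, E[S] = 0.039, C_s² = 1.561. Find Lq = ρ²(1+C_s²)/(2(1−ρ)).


ρ = λ·E[S] = 20.4·0.039 = 0.7956
Lq = ρ²(1+C_s²)/(2(1−ρ)) = 0.6330·(1+1.561)/(2·0.2044)
= 0.6330·2.5610/0.4088 = 3.96541

Final: 3.96541


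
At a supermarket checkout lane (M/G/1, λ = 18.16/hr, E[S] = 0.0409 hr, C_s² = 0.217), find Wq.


ρ = λ·E[S] = 18.16·0.0409 = 0.7427
E[S²] = E[S]²(1+C_s²) = 0.0409²·(1+0.217) = 0.002036
Wq = λ·E[S²]/(2(1−ρ)) = 18.16·0.002036/(2·0.2573) = 0.07186 hr

Final: 0.07186 hr


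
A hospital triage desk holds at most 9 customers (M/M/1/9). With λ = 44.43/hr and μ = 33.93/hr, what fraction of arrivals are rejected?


ρ = λ/μ = 44.43/33.93 = 1.3095
P_K = (1−ρ)ρ^K/(1−ρ^(K+1)) = (-0.3095·11.319626)/(1 − 14.822605)
= -3.502979/-13.822605 = 0.253424

Final: 0.253424


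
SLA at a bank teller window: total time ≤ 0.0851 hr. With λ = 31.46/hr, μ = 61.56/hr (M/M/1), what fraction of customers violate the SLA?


W ~ Exponential(μ−λ) for M/M/1.
μ − λ = 61.56 − 31.46 = 30.1000
P(W > t) = e^{−(μ−λ)t} = e^{−2.5615} = 0.077188

Final: 0.077188


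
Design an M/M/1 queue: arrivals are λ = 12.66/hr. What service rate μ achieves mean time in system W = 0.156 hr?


W = 1/(μ−λ) ⇒ μ − λ = 1/W = 1/0.156 = 6.4103
μ = λ + 1/W = 12.66 + 6.4103 = 19.0703 per hr

Final: 19.0703 /hr


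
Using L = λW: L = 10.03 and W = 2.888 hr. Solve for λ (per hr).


λ = L/W = 10.03/2.888 = 3.4730 /hr

Final: 3.4730 /hr


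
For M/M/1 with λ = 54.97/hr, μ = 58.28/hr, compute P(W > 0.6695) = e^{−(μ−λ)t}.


W ~ Exponential(μ−λ) for M/M/1.
μ − λ = 58.28 − 54.97 = 3.3100
P(W > t) = e^{−(μ−λ)t} = e^{−2.2160} = 0.109040

Final: 0.109040


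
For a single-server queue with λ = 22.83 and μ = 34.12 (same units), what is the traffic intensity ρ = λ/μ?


ρ = λ/μ = 22.83/34.12 = 0.6691

Final: 0.6691


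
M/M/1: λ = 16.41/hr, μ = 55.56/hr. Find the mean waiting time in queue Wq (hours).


ρ = 16.41/55.56 = 0.2954
Wq = ρ/(μ−λ) = 0.2954/(55.56 − 16.41) = 0.2954/39.15 = 0.007544 hr

Final: 0.007544 hr


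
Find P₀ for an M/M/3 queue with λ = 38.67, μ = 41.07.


a = λ/μ = 38.67/41.07 = 0.9416; ρ = a/c = 0.3139
Σ_{k=0}^{2} a^k/k! (terms k=0..2) = 1.00000 + 0.94156 + 0.44327 = 2.38483
Tail: a^3/(3!(1−ρ)) = 0.83473/(6·0.6861) = 0.20276
P₀ = 1/(2.38483 + 0.20276) = 1/2.58759 = 0.386460

Final: 0.386460


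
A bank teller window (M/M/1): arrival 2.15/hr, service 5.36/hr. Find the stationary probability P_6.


ρ = 2.15/5.36 = 0.4011
P_n = (1−ρ)·ρ^n = (1 − 0.4011)·0.4011^6 = 0.5989·0.004165 = 0.002494

Final: 0.002494


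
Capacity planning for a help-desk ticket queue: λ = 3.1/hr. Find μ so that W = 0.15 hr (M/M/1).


W = 1/(μ−λ) ⇒ μ − λ = 1/W = 1/0.15 = 6.6667
μ = λ + 1/W = 3.1 + 6.6667 = 9.7667 per hr

Final: 9.7667 /hr


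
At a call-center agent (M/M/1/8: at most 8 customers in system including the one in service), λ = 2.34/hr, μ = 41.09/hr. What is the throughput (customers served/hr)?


ρ = 0.05695; P_K = (1−ρ)ρ^8/(1−ρ^9) = 1.043e-10
λ_eff = λ(1 − P_K) = 2.34·(1 − 1.043e-10) = 2.34·1.000000 = 2.3400 /hr

Final: 2.3400 /hr


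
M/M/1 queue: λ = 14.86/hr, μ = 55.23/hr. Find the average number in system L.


ρ = λ/μ = 14.86/55.23 = 0.2691
L = ρ/(1−ρ) = 0.2691/(1 − 0.2691) = 0.2691/0.7309 = 0.3681

Final: 0.3681


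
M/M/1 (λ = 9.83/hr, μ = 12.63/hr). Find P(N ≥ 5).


ρ = 9.83/12.63 = 0.7783
P(N ≥ n) = ρ^n = 0.7783^5 = 0.285595

Final: 0.285595


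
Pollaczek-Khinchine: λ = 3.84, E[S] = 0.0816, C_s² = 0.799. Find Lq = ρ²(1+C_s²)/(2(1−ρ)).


ρ = λ·E[S] = 3.84·0.0816 = 0.3133
Lq = ρ²(1+C_s²)/(2(1−ρ)) = 0.09818·(1+0.799)/(2·0.6867)
= 0.09818·1.7990/1.3733 = 0.12862

Final: 0.12862


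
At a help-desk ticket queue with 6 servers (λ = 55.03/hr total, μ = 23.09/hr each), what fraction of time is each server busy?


ρ = λ/(cμ) = 55.03/(6·23.09) = 55.03/138.54 = 0.3972

Final: 0.3972


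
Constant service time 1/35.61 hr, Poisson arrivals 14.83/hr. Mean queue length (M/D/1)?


ρ = 14.83/35.61 = 0.4165
M/D/1: Lq = ρ²/(2(1−ρ)) = 0.1734/(2·0.5835) = 0.14861

Final: 0.14861


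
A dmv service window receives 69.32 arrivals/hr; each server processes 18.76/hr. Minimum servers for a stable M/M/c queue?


Stability requires cμ > λ ⇔ c > λ/μ.
λ/μ = 69.32/18.76 = 3.6951
Minimum integer c = ⌊3.6951⌋ + 1 = 4
Check: 4·18.76 = 75.04 > 69.32, while 3·18.76 = 56.28 ≤ 69.32

Final: 4 servers


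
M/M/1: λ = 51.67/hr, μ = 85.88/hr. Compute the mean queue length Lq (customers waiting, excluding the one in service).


ρ = 51.67/85.88 = 0.6017
Lq = ρ²/(1−ρ) = 0.3620/0.3983 = 0.9087

Final: 0.9087


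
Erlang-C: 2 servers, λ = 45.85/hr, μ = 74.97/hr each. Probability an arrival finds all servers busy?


a = λ/μ = 0.6116; ρ = a/2 = 0.3058
P₀ = 0.531641 (from M/M/c formula)
C(c,a) = [a^c/(c!(1−ρ))]·P₀ = [0.37403/(2·0.6942)]·0.531641
= 0.26939·0.531641 = 0.143219

Final: 0.143219


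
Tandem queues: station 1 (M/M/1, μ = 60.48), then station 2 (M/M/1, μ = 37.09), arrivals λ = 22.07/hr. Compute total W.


Each node sees arrival rate λ = 22.07/hr (tandem ⇒ throughput preserved).
W₁ = 1/(μ₁−λ) = 1/(60.48−22.07) = 0.02603 hr
W₂ = 1/(μ₂−λ) = 1/(37.09−22.07) = 0.06658 hr
W_total = W₁ + W₂ = 0.02603 + 0.06658 = 0.09261 hr

Final: 0.09261 hr


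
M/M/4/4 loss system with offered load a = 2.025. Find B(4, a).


B(c,a) = (a^c/c!) / Σ_{k=0}^{c} a^k/k!
a^4/4! = 0.700630
Σ terms (k=0..4): 1.00000 + 2.02500 + 2.05031 + 1.38396 + 0.70063 = 7.159904
B = 0.700630/7.159904 = 0.097855

Final: 0.097855


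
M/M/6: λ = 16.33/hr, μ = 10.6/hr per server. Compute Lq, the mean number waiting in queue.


a = λ/μ = 1.5406; ρ = a/6 = 0.2568
P₀ = 0.214196
Lq = P₀·a^c·ρ / (c!·(1−ρ)²) = 0.214196·13.36848·0.2568/(720·0.55240)
= 0.001849

Final: 0.001849


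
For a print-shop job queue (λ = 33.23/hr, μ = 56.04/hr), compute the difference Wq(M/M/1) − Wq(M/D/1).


ρ = 33.23/56.04 = 0.5930
Wq(M/M/1) = ρ/(μ−λ) = 0.5930/22.81 = 0.02600 hr
Wq(M/D/1) = ρ/(2(μ−λ)) = 0.01300 hr
Savings = 0.02600 − 0.01300 = 0.01300 hr

Final: 0.01300 hr


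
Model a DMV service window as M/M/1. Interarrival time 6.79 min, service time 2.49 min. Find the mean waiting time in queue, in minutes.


λ = 60/6.79 = 8.8365 /hr
μ = 60/2.49 = 24.0964 /hr
ρ = λ/μ = 8.8365/24.0964 = 0.3667
Wq = ρ/(μ−λ) = 0.3667/(24.0964−8.8365) = 0.02403 hr
In minutes: 0.02403·60 = 1.442 min

Final: 1.442 min


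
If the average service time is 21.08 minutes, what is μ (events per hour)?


μ = 1/(service time) in consistent units.
1 hour = 60 min, so μ = 60/21.08 = 2.8463 per hour

Final: 2.8463 /hr


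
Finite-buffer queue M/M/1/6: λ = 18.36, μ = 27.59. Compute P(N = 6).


ρ = λ/μ = 18.36/27.59 = 0.6655
P_K = (1−ρ)ρ^K/(1−ρ^(K+1)) = (0.3345·0.086841)/(1 − 0.057789)
= 0.029052/0.942211 = 0.030834

Final: 0.030834


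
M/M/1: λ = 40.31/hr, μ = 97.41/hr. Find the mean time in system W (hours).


W = 1/(μ−λ) = 1/(97.41 − 40.31) = 1/57.10 = 0.01751 hr

Final: 0.01751 hr


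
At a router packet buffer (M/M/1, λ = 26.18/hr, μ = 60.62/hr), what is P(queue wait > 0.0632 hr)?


ρ = 26.18/60.62 = 0.4319
P(Wq > t) = ρ·e^{−(μ−λ)t} = 0.4319·e^{−2.1766}
= 0.4319·0.113426 = 0.048985

Final: 0.048985


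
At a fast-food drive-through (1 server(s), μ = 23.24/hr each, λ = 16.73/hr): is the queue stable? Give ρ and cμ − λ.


Total capacity cμ = 1·23.24 = 23.24/hr
ρ = λ/(cμ) = 16.73/23.24 = 0.7199
Stable ⇔ ρ < 1: YES
Spare capacity = cμ − λ = 23.24 − 16.73 = 6.51/hr

Final: ρ = 0.7199; stable; margin = 6.51/hr


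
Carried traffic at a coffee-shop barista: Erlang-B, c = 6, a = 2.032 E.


B(6,2.032) = 0.012879 (Erlang-B)
Carried load = a(1 − B) = 2.032·(1 − 0.012879) = 2.032·0.987121 = 2.0058 E

Final: 2.0058 Erlangs


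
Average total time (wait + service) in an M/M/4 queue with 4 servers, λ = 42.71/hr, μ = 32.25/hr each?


a = 1.3243; ρ = 0.3311; P₀ = 0.264549
Lq = P₀·a^c·ρ/(c!(1−ρ)²) = 0.02509
Wq = Lq/λ = 0.02509/42.71 = 0.0005874 hr
W = Wq + 1/μ = 0.0005874 + 0.03101 = 0.03160 hr

Final: 0.03160 hr


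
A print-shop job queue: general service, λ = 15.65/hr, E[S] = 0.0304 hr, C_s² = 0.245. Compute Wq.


ρ = λ·E[S] = 15.65·0.0304 = 0.4758
E[S²] = E[S]²(1+C_s²) = 0.0304²·(1+0.245) = 0.001151
Wq = λ·E[S²]/(2(1−ρ)) = 15.65·0.001151/(2·0.5242) = 0.01717 hr

Final: 0.01717 hr


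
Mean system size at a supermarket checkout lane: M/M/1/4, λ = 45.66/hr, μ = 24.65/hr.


ρ = 45.66/24.65 = 1.8523
L = ρ[1 − (K+1)ρ^K + Kρ^(K+1)] / [(1−ρ)(1−ρ^(K+1))]
Numerator: 1.8523·(1 − 5·11.772696 + 4·21.806949) = 54.392484
Denominator: (-0.8523)·(-20.806949) = 17.734443
L = 54.392484/17.734443 = 3.0671

Final: 3.0671


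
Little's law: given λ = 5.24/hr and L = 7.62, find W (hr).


W = L/λ = 7.62/5.24 = 1.4542 hr

Final: 1.4542 hr


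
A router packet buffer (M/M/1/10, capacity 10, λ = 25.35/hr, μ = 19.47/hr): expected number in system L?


ρ = 25.35/19.47 = 1.3020
L = ρ[1 − (K+1)ρ^K + Kρ^(K+1)] / [(1−ρ)(1−ρ^(K+1))]
Numerator: 1.3020·(1 − 11·13.999745 + 10·18.227711) = 38.122541
Denominator: (-0.3020)·(-17.227711) = 5.202822
L = 38.122541/5.202822 = 7.3273

Final: 7.3273


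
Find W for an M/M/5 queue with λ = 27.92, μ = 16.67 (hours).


a = 1.6749; ρ = 0.3350; P₀ = 0.186793
Lq = P₀·a^c·ρ/(c!(1−ρ)²) = 0.01554
Wq = Lq/λ = 0.01554/27.92 = 0.0005565 hr
W = Wq + 1/μ = 0.0005565 + 0.05999 = 0.06054 hr

Final: 0.06054 hr


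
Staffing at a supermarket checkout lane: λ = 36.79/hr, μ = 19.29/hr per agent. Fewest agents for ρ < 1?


Stability requires cμ > λ ⇔ c > λ/μ.
λ/μ = 36.79/19.29 = 1.9072
Minimum integer c = ⌊1.9072⌋ + 1 = 2
Check: 2·19.29 = 38.58 > 36.79, while 1·19.29 = 19.29 ≤ 36.79

Final: 2 servers


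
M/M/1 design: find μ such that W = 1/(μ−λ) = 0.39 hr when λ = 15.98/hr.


W = 1/(μ−λ) ⇒ μ − λ = 1/W = 1/0.39 = 2.5641
μ = λ + 1/W = 15.98 + 2.5641 = 18.5441 per hr

Final: 18.5441 /hr


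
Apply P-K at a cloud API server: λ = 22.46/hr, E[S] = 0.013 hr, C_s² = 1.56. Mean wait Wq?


ρ = λ·E[S] = 22.46·0.013 = 0.2920
E[S²] = E[S]²(1+C_s²) = 0.013²·(1+1.56) = 0.0004326
Wq = λ·E[S²]/(2(1−ρ)) = 22.46·0.0004326/(2·0.7080) = 0.006862 hr

Final: 0.006862 hr


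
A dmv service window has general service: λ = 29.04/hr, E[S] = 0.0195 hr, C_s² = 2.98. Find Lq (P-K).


ρ = λ·E[S] = 29.04·0.0195 = 0.5663
Lq = ρ²(1+C_s²)/(2(1−ρ)) = 0.3207·(1+2.98)/(2·0.4337)
= 0.3207·3.9800/0.8674 = 1.47132

Final: 1.47132


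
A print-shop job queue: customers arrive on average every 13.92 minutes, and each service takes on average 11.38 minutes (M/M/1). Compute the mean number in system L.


λ = 60/13.92 = 4.3103 /hr
μ = 60/11.38 = 5.2724 /hr
ρ = λ/μ = 4.3103/5.2724 = 0.8175
L = ρ/(1−ρ) = 0.8175/0.1825 = 4.4803

Final: 4.4803


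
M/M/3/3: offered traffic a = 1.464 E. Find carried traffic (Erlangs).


B(3,1.464) = 0.128853 (Erlang-B)
Carried load = a(1 − B) = 1.464·(1 − 0.128853) = 1.464·0.871147 = 1.2754 E

Final: 1.2754 Erlangs


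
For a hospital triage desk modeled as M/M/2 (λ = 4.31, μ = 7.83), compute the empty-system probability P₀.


a = λ/μ = 4.31/7.83 = 0.5504; ρ = a/c = 0.2752
Σ_{k=0}^{1} a^k/k! (terms k=0..1) = 1.00000 + 0.55045 = 1.55045
Tail: a^2/(2!(1−ρ)) = 0.30299/(2·0.7248) = 0.20902
P₀ = 1/(1.55045 + 0.20902) = 1/1.75947 = 0.568353

Final: 0.568353


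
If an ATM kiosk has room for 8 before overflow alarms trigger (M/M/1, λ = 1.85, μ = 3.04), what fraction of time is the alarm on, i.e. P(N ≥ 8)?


ρ = 1.85/3.04 = 0.6086
P(N ≥ n) = ρ^n = 0.6086^8 = 0.018810

Final: 0.018810


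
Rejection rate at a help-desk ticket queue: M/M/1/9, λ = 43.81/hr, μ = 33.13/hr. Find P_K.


ρ = λ/μ = 43.81/33.13 = 1.3224
P_K = (1−ρ)ρ^K/(1−ρ^(K+1)) = (-0.3224·12.364210)/(1 − 16.350016)
= -3.985806/-15.350016 = 0.259661

Final: 0.259661


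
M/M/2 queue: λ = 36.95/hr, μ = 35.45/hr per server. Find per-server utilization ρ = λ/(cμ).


ρ = λ/(cμ) = 36.95/(2·35.45) = 36.95/70.90 = 0.5212

Final: 0.5212


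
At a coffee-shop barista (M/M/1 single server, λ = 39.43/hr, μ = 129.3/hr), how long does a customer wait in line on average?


ρ = 39.43/129.3 = 0.3049
Wq = ρ/(μ−λ) = 0.3049/(129.3 − 39.43) = 0.3049/89.87 = 0.003393 hr

Final: 0.003393 hr


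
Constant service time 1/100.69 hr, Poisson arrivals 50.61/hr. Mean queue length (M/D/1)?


ρ = 50.61/100.69 = 0.5026
M/D/1: Lq = ρ²/(2(1−ρ)) = 0.2526/(2·0.4974) = 0.25398

Final: 0.25398


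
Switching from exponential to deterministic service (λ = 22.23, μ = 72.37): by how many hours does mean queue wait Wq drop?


ρ = 22.23/72.37 = 0.3072
Wq(M/M/1) = ρ/(μ−λ) = 0.3072/50.14 = 0.006126 hr
Wq(M/D/1) = ρ/(2(μ−λ)) = 0.003063 hr
Savings = 0.006126 − 0.003063 = 0.003063 hr

Final: 0.003063 hr


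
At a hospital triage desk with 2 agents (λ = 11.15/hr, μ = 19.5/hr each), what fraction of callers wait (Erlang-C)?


a = λ/μ = 0.5718; ρ = a/2 = 0.2859
P₀ = 0.555334 (from M/M/c formula)
C(c,a) = [a^c/(c!(1−ρ))]·P₀ = [0.32695/(2·0.7141)]·0.555334
= 0.22892·0.555334 = 0.127129

Final: 0.127129


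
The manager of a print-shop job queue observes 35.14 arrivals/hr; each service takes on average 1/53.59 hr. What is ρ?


ρ = λ/μ = 35.14/53.59 = 0.6557

Final: 0.6557


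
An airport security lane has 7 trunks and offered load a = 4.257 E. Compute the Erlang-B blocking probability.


B(c,a) = (a^c/c!) / Σ_{k=0}^{c} a^k/k!
a^7/7! = 5.026839
Σ terms (k=0..7): 1.00000 + 4.25700 + 9.06102 + 12.85759 + 13.68369 + 11.65030 + 8.26589 + 5.02684 = 65.802335
B = 5.026839/65.802335 = 0.076393

Final: 0.076393


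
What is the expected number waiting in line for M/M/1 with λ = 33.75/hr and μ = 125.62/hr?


ρ = 33.75/125.62 = 0.2687
Lq = ρ²/(1−ρ) = 0.07218/0.7313 = 0.09870

Final: 0.09870


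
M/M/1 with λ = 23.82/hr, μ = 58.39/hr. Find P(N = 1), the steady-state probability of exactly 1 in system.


ρ = 23.82/58.39 = 0.4079
P_n = (1−ρ)·ρ^n = (1 − 0.4079)·0.4079^1 = 0.5921·0.407947 = 0.241526

Final: 0.241526


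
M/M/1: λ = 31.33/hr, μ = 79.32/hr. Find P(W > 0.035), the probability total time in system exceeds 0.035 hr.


W ~ Exponential(μ−λ) for M/M/1.
μ − λ = 79.32 − 31.33 = 47.9900
P(W > t) = e^{−(μ−λ)t} = e^{−1.6797} = 0.186439

Final: 0.186439


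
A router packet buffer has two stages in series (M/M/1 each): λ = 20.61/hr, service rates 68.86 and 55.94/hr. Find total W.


Each node sees arrival rate λ = 20.61/hr (tandem ⇒ throughput preserved).
W₁ = 1/(μ₁−λ) = 1/(68.86−20.61) = 0.02073 hr
W₂ = 1/(μ₂−λ) = 1/(55.94−20.61) = 0.02830 hr
W_total = W₁ + W₂ = 0.02073 + 0.02830 = 0.04903 hr

Final: 0.04903 hr


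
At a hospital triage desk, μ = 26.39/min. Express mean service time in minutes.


Mean service time = 1/μ = 1/26.39 minute = 0.03789 minute
In minutes: 0.03789 × 1 = 0.03789 min

Final: 0.03789 min


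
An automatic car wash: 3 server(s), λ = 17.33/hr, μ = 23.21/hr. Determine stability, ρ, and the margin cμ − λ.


Total capacity cμ = 3·23.21 = 69.63/hr
ρ = λ/(cμ) = 17.33/69.63 = 0.2489
Stable ⇔ ρ < 1: YES
Spare capacity = cμ − λ = 69.63 − 17.33 = 52.30/hr

Final: ρ = 0.2489; stable; margin = 52.30/hr


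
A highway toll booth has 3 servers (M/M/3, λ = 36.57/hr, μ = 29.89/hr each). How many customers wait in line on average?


a = λ/μ = 1.2235; ρ = a/3 = 0.4078
P₀ = 0.286746
Lq = P₀·a^c·ρ / (c!·(1−ρ)²) = 0.286746·1.83146·0.4078/(6·0.35067)
= 0.10179

Final: 0.10179


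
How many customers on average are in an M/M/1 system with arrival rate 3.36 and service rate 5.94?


ρ = λ/μ = 3.36/5.94 = 0.5657
L = ρ/(1−ρ) = 0.5657/(1 − 0.5657) = 0.5657/0.4343 = 1.3023

Final: 1.3023


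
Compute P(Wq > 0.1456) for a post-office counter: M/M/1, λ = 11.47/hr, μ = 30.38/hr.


ρ = 11.47/30.38 = 0.3776
P(Wq > t) = ρ·e^{−(μ−λ)t} = 0.3776·e^{−2.7533}
= 0.3776·0.063718 = 0.024057

Final: 0.024057


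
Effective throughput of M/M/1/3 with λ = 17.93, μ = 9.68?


ρ = 1.8523; P_K = (1−ρ)ρ^3/(1−ρ^4) = 0.502841
λ_eff = λ(1 − P_K) = 17.93·(1 − 0.502841) = 17.93·0.497159 = 8.9141 /hr

Final: 8.9141 /hr


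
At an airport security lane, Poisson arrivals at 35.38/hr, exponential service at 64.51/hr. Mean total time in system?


W = 1/(μ−λ) = 1/(64.51 − 35.38) = 1/29.13 = 0.03433 hr

Final: 0.03433 hr


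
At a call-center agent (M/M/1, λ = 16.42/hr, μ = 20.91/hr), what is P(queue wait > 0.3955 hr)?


ρ = 16.42/20.91 = 0.7853
P(Wq > t) = ρ·e^{−(μ−λ)t} = 0.7853·e^{−1.7758}
= 0.7853·0.169349 = 0.132985

Final: 0.132985


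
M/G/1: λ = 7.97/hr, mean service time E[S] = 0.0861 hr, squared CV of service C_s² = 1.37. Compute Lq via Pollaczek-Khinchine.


ρ = λ·E[S] = 7.97·0.0861 = 0.6862
Lq = ρ²(1+C_s²)/(2(1−ρ)) = 0.4709·(1+1.37)/(2·0.3138)
= 0.4709·2.3700/0.6276 = 1.77833

Final: 1.77833


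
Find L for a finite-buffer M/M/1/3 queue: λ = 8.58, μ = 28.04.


ρ = 8.58/28.04 = 0.3060
L = ρ[1 − (K+1)ρ^K + Kρ^(K+1)] / [(1−ρ)(1−ρ^(K+1))]
Numerator: 0.3060·(1 − 4·0.028650 + 3·0.008767) = 0.278972
Denominator: (0.6940)·(0.991233) = 0.687924
L = 0.278972/0.687924 = 0.4055

Final: 0.4055


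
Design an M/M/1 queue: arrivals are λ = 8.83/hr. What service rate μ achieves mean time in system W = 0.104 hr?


W = 1/(μ−λ) ⇒ μ − λ = 1/W = 1/0.104 = 9.6154
μ = λ + 1/W = 8.83 + 9.6154 = 18.4454 per hr

Final: 18.4454 /hr


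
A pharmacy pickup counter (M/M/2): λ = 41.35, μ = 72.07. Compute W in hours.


a = 0.5737; ρ = 0.2869; P₀ = 0.554154
Lq = P₀·a^c·ρ/(c!(1−ρ)²) = 0.05145
Wq = Lq/λ = 0.05145/41.35 = 0.001244 hr
W = Wq + 1/μ = 0.001244 + 0.01388 = 0.01512 hr

Final: 0.01512 hr


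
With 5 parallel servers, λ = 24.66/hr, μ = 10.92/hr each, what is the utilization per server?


ρ = λ/(cμ) = 24.66/(5·10.92) = 24.66/54.60 = 0.4516

Final: 0.4516


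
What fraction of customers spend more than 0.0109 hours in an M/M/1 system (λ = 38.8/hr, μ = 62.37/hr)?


W ~ Exponential(μ−λ) for M/M/1.
μ − λ = 62.37 − 38.8 = 23.5700
P(W > t) = e^{−(μ−λ)t} = e^{−0.2569} = 0.773435

Final: 0.773435


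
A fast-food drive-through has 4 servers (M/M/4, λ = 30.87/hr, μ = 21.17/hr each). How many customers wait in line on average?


a = λ/μ = 1.4582; ρ = a/4 = 0.3645
P₀ = 0.230702
Lq = P₀·a^c·ρ / (c!·(1−ρ)²) = 0.230702·4.52130·0.3645/(24·0.40380)
= 0.03924

Final: 0.03924


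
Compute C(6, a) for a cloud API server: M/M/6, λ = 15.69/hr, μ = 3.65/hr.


a = λ/μ = 4.2986; ρ = a/6 = 0.7164
P₀ = 0.011746 (from M/M/c formula)
C(c,a) = [a^c/(c!(1−ρ))]·P₀ = [6309.28978/(720·0.2836)]·0.011746
= 30.90299·0.011746 = 0.362978

Final: 0.362978


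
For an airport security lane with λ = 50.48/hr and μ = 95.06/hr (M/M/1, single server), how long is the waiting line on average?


ρ = 50.48/95.06 = 0.5310
Lq = ρ²/(1−ρ) = 0.2820/0.4690 = 0.6013

Final: 0.6013


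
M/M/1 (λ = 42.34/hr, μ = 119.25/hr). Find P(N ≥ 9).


ρ = 42.34/119.25 = 0.3551
P(N ≥ n) = ρ^n = 0.3551^9 = 0.00008967

Final: 0.00008967


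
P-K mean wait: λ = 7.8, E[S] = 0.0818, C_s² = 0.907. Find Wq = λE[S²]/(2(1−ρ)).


ρ = λ·E[S] = 7.8·0.0818 = 0.6380
E[S²] = E[S]²(1+C_s²) = 0.0818²·(1+0.907) = 0.012760
Wq = λ·E[S²]/(2(1−ρ)) = 7.8·0.012760/(2·0.3620) = 0.13749 hr

Final: 0.13749 hr


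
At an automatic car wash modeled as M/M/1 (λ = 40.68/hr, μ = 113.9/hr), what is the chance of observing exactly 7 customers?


ρ = 40.68/113.9 = 0.3572
P_n = (1−ρ)·ρ^n = (1 − 0.3572)·0.3572^7 = 0.6428·0.0007413 = 0.0004765

Final: 0.0004765


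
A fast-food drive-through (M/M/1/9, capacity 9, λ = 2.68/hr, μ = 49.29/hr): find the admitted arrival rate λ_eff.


ρ = 0.05437; P_K = (1−ρ)ρ^9/(1−ρ^10) = 3.927e-12
λ_eff = λ(1 − P_K) = 2.68·(1 − 3.927e-12) = 2.68·1.000000 = 2.6800 /hr

Final: 2.6800 /hr


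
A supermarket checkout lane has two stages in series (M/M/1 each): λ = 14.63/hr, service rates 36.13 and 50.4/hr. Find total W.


Each node sees arrival rate λ = 14.63/hr (tandem ⇒ throughput preserved).
W₁ = 1/(μ₁−λ) = 1/(36.13−14.63) = 0.04651 hr
W₂ = 1/(μ₂−λ) = 1/(50.4−14.63) = 0.02796 hr
W_total = W₁ + W₂ = 0.04651 + 0.02796 = 0.07447 hr

Final: 0.07447 hr


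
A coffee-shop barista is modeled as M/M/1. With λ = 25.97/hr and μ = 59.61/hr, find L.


ρ = λ/μ = 25.97/59.61 = 0.4357
L = ρ/(1−ρ) = 0.4357/(1 − 0.4357) = 0.4357/0.5643 = 0.7720

Final: 0.7720


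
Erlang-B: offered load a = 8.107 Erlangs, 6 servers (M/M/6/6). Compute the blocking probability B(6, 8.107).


B(c,a) = (a^c/c!) / Σ_{k=0}^{c} a^k/k!
a^6/6! = 394.301602
Σ terms (k=0..6): 1.00000 + 8.10700 + 32.86172 + 88.80333 + 179.98216 + 291.82307 + 394.30160 = 996.878884
B = 394.301602/996.878884 = 0.395536

Final: 0.395536


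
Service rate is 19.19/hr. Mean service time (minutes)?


Mean service time = 1/μ = 1/19.19 hour = 0.05211 hour
In minutes: 0.05211 × 60 = 3.1266 min

Final: 3.1266 min


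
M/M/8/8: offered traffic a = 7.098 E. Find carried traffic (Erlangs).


B(8,7.098) = 0.184457 (Erlang-B)
Carried load = a(1 − B) = 7.098·(1 − 0.184457) = 7.098·0.815543 = 5.7887 E

Final: 5.7887 Erlangs


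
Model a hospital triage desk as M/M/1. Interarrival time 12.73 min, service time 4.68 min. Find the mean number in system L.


λ = 60/12.73 = 4.7133 /hr
μ = 60/4.68 = 12.8205 /hr
ρ = λ/μ = 4.7133/12.8205 = 0.3676
L = ρ/(1−ρ) = 0.3676/0.6324 = 0.5814

Final: 0.5814


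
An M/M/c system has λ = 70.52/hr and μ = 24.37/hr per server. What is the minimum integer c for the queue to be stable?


Stability requires cμ > λ ⇔ c > λ/μ.
λ/μ = 70.52/24.37 = 2.8937
Minimum integer c = ⌊2.8937⌋ + 1 = 3
Check: 3·24.37 = 73.11 > 70.52, while 2·24.37 = 48.74 ≤ 70.52

Final: 3 servers


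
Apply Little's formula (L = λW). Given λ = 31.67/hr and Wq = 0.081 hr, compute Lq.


Lq = λWq = 31.67·0.081 = 2.5653

Final: 2.5653


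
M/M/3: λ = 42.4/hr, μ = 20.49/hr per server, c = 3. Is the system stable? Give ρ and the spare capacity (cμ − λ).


Total capacity cμ = 3·20.49 = 61.47/hr
ρ = λ/(cμ) = 42.4/61.47 = 0.6898
Stable ⇔ ρ < 1: YES
Spare capacity = cμ − λ = 61.47 − 42.4 = 19.07/hr

Final: ρ = 0.6898; stable; margin = 19.07/hr


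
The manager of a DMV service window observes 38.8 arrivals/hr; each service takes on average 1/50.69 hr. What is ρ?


ρ = λ/μ = 38.8/50.69 = 0.7654

Final: 0.7654


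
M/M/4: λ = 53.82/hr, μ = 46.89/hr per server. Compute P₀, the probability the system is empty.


a = λ/μ = 53.82/46.89 = 1.1478; ρ = a/c = 0.2869
Σ_{k=0}^{3} a^k/k! (terms k=0..3) = 1.00000 + 1.14779 + 0.65871 + 0.25202 = 3.05853
Tail: a^4/(4!(1−ρ)) = 1.73562/(24·0.7131) = 0.10142
P₀ = 1/(3.05853 + 0.10142) = 1/3.15995 = 0.316461

Final: 0.316461


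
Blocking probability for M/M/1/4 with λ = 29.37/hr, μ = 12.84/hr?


ρ = λ/μ = 29.37/12.84 = 2.2874
P_K = (1−ρ)ρ^K/(1−ρ^(K+1)) = (-1.2874·27.375099)/(1 − 62.617340)
= -35.242241/-61.617340 = 0.571953

Final: 0.571953


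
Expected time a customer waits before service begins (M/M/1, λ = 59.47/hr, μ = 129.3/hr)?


ρ = 59.47/129.3 = 0.4599
Wq = ρ/(μ−λ) = 0.4599/(129.3 − 59.47) = 0.4599/69.83 = 0.006587 hr

Final: 0.006587 hr


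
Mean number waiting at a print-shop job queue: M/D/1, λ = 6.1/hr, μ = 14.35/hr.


ρ = 6.1/14.35 = 0.4251
M/D/1: Lq = ρ²/(2(1−ρ)) = 0.1807/(2·0.5749) = 0.15715

Final: 0.15715


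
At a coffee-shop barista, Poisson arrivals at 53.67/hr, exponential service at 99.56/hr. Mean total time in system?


W = 1/(μ−λ) = 1/(99.56 − 53.67) = 1/45.89 = 0.02179 hr

Final: 0.02179 hr


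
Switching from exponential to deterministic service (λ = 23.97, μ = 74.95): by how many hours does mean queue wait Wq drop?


ρ = 23.97/74.95 = 0.3198
Wq(M/M/1) = ρ/(μ−λ) = 0.3198/50.98 = 0.006273 hr
Wq(M/D/1) = ρ/(2(μ−λ)) = 0.003137 hr
Savings = 0.006273 − 0.003137 = 0.003137 hr

Final: 0.003137 hr


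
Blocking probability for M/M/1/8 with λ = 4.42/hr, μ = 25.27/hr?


ρ = λ/μ = 4.42/25.27 = 0.1749
P_K = (1−ρ)ρ^K/(1−ρ^(K+1)) = (0.8251·0.0000008761)/(1 − 0.0000001532)
= 0.0000007228/1.000000 = 0.0000007228

Final: 0.0000007228


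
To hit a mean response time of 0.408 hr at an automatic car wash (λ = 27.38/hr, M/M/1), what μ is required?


W = 1/(μ−λ) ⇒ μ − λ = 1/W = 1/0.408 = 2.4510
μ = λ + 1/W = 27.38 + 2.4510 = 29.8310 per hr

Final: 29.8310 /hr


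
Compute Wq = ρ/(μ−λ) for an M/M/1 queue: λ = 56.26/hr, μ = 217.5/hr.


ρ = 56.26/217.5 = 0.2587
Wq = ρ/(μ−λ) = 0.2587/(217.5 − 56.26) = 0.2587/161.24 = 0.001604 hr

Final: 0.001604 hr


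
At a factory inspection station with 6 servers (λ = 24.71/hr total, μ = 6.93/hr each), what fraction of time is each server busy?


ρ = λ/(cμ) = 24.71/(6·6.93) = 24.71/41.58 = 0.5943

Final: 0.5943


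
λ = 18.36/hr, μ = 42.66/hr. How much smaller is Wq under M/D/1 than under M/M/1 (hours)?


ρ = 18.36/42.66 = 0.4304
Wq(M/M/1) = ρ/(μ−λ) = 0.4304/24.30 = 0.01771 hr
Wq(M/D/1) = ρ/(2(μ−λ)) = 0.008856 hr
Savings = 0.01771 − 0.008856 = 0.008856 hr

Final: 0.008856 hr


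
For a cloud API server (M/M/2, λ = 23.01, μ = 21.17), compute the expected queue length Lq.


a = λ/μ = 1.0869; ρ = a/2 = 0.5435
P₀ = 0.295792
Lq = P₀·a^c·ρ / (c!·(1−ρ)²) = 0.295792·1.18139·0.5435/(2·0.20843)
= 0.45557

Final: 0.45557


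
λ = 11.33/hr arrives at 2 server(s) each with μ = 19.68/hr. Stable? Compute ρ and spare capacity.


Total capacity cμ = 2·19.68 = 39.36/hr
ρ = λ/(cμ) = 11.33/39.36 = 0.2879
Stable ⇔ ρ < 1: YES
Spare capacity = cμ − λ = 39.36 − 11.33 = 28.03/hr

Final: ρ = 0.2879; stable; margin = 28.03/hr


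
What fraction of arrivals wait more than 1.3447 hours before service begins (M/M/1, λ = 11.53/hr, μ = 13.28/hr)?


ρ = 11.53/13.28 = 0.8682
P(Wq > t) = ρ·e^{−(μ−λ)t} = 0.8682·e^{−2.3532}
= 0.8682·0.095062 = 0.082535

Final: 0.082535


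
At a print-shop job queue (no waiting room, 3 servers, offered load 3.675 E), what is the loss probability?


B(c,a) = (a^c/c!) / Σ_{k=0}^{c} a^k/k!
a^3/3! = 8.272195
Σ terms (k=0..3): 1.00000 + 3.67500 + 6.75281 + 8.27220 = 19.700008
B = 8.272195/19.700008 = 0.419908

Final: 0.419908


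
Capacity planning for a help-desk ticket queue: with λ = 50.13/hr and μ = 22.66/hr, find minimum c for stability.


Stability requires cμ > λ ⇔ c > λ/μ.
λ/μ = 50.13/22.66 = 2.2123
Minimum integer c = ⌊2.2123⌋ + 1 = 3
Check: 3·22.66 = 67.98 > 50.13, while 2·22.66 = 45.32 ≤ 50.13

Final: 3 servers


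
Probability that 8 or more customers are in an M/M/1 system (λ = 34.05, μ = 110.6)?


ρ = 34.05/110.6 = 0.3079
P(N ≥ n) = ρ^n = 0.3079^8 = 0.00008070

Final: 0.00008070


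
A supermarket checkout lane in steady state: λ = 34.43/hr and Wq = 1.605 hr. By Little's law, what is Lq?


Lq = λWq = 34.43·1.605 = 55.2601

Final: 55.2601


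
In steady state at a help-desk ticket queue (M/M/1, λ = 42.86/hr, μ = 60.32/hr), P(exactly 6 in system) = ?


ρ = 42.86/60.32 = 0.7105
P_n = (1−ρ)·ρ^n = (1 − 0.7105)·0.7105^6 = 0.2895·0.128690 = 0.037250

Final: 0.037250


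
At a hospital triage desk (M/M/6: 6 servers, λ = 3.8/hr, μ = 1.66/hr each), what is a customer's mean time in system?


a = 2.2892; ρ = 0.3815; P₀ = 0.101013
Lq = P₀·a^c·ρ/(c!(1−ρ)²) = 0.02014
Wq = Lq/λ = 0.02014/3.8 = 0.005299 hr
W = Wq + 1/μ = 0.005299 + 0.60241 = 0.60771 hr

Final: 0.60771 hr
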